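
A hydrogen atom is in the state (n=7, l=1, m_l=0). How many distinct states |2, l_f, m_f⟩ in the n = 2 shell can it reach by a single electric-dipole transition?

1

E1 requires Δl = ±1, so l_f ∈ {0, 2}; with 0 ≤ l_f ≤ n_f−1 = 1, the allowed l_f values are {0}.
For l_f = 0: m_f ∈ {m_i−1, m_i, m_i+1} ∩ [−0, 0] = {0} → 1 state.
Total: 1.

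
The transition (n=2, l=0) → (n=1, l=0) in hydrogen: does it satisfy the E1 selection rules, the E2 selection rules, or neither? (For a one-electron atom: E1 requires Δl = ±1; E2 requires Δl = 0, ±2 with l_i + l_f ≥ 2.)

neither

Δl = 0 − 0 = +0; l_i + l_f = 0.
E1 (Δl = ±1): not satisfied.
E2 (Δl = 0,±2, l_i+l_f ≥ 2): not satisfied.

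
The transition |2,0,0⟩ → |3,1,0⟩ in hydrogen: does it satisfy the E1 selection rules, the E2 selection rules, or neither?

Δl = 1 − 0 = +1; l_i + l_f = 1.
Δm_l = +0.
E1 (Δl = ±1, |Δm_l| ≤ 1): satisfied.
E2 (Δl = 0,±2, l_i+l_f ≥ 2, |Δm_l| ≤ 2): not satisfied.

E1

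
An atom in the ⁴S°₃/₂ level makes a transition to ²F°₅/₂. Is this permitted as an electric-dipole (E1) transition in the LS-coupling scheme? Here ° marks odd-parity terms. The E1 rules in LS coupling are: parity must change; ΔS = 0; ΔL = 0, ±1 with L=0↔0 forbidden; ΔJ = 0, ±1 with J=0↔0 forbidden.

Parity must change: odd → odd — violated.
ΔS = 0: S: 3/2 → 1/2 — violated.
ΔL = 0, ±1 (not L=0↔0): L: 0 → 3, ΔL = +3 — violated.
ΔJ = 0, ±1 (not J=0↔0): J: 3/2 → 5/2, ΔJ = +1 — satisfied.
Rule(s) violated: parity, ΔS, ΔL.

forbidden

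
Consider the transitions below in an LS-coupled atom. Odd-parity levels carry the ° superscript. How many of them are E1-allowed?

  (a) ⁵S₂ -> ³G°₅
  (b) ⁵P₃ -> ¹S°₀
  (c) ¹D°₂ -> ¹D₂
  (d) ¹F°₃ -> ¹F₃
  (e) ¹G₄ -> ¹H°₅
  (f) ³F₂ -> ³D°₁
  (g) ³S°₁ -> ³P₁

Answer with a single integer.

5

(a) forbidden (ΔS, ΔL, ΔJ fail)
(b) forbidden (ΔS, ΔJ fail)
(c) allowed
(d) allowed
(e) allowed
(f) allowed
(g) allowed
Total allowed: 5 of 7.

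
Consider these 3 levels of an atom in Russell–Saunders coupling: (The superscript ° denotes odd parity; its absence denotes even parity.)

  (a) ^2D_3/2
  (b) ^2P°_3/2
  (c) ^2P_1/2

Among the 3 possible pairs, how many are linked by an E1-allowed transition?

2

(a)–(b): allowed.
(a)–(c): forbidden (parity).
(b)–(c): allowed.
Allowed pairs: 2 of 3.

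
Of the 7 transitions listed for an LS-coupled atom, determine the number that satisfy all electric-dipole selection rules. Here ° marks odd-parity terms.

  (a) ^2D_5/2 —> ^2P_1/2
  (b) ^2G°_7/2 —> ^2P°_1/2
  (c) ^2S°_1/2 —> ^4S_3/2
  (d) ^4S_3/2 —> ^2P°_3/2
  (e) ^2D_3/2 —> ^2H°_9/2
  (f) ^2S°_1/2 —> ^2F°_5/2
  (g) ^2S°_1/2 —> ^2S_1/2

(a) forbidden (parity, ΔJ fail)
(b) forbidden (parity, ΔL, ΔJ fail)
(c) forbidden (ΔS, ΔL fail)
(d) forbidden (ΔS fails)
(e) forbidden (ΔL, ΔJ fail)
(f) forbidden (parity, ΔL, ΔJ fail)
(g) forbidden (ΔL fails)
Total allowed: 0 of 7.

0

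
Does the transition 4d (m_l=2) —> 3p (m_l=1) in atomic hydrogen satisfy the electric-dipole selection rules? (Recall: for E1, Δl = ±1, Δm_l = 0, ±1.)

allowed

Initial l = 2, final l = 1, so Δl = -1. E1 requires Δl = ±1: satisfied.
m_l: 2 → 1 (Δm_l = -1). |Δm_l| ≤ 1 satisfied.
All E1 selection rules are satisfied.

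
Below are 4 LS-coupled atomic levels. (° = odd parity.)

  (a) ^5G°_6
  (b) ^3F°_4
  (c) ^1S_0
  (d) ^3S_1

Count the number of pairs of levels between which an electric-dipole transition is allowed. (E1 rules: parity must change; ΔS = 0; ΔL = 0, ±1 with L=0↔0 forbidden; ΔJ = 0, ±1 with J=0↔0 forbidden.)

0

(a)–(b): forbidden (parity, ΔS, ΔJ).
(a)–(c): forbidden (ΔS, ΔL, ΔJ).
(a)–(d): forbidden (ΔS, ΔL, ΔJ).
(b)–(c): forbidden (ΔS, ΔL, ΔJ).
(b)–(d): forbidden (ΔL, ΔJ).
(c)–(d): forbidden (parity, ΔS, ΔL).
Allowed pairs: 0 of 6.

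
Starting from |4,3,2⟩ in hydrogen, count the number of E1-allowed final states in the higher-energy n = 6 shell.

5

E1 requires Δl = ±1, so l_f ∈ {2, 4}; with 0 ≤ l_f ≤ n_f−1 = 5, the allowed l_f values are {2, 4}.
For l_f = 2: m_f ∈ {m_i−1, m_i, m_i+1} ∩ [−2, 2] = {1, 2} → 2 states.
For l_f = 4: m_f ∈ {m_i−1, m_i, m_i+1} ∩ [−4, 4] = {1, 2, 3} → 3 states.
Total: 5.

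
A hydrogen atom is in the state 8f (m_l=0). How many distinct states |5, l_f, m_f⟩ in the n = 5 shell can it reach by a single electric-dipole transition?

E1 requires Δl = ±1, so l_f ∈ {2, 4}; with 0 ≤ l_f ≤ n_f−1 = 4, the allowed l_f values are {2, 4}.
For l_f = 2: m_f ∈ {m_i−1, m_i, m_i+1} ∩ [−2, 2] = {-1, 0, 1} → 3 states.
For l_f = 4: m_f ∈ {m_i−1, m_i, m_i+1} ∩ [−4, 4] = {-1, 0, 1} → 3 states.
Total: 6.

6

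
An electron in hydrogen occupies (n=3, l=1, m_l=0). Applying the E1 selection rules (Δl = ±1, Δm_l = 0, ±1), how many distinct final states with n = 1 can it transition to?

E1 requires Δl = ±1, so l_f ∈ {0, 2}; with 0 ≤ l_f ≤ n_f−1 = 0, the allowed l_f values are {0}.
For l_f = 0: m_f ∈ {m_i−1, m_i, m_i+1} ∩ [−0, 0] = {0} → 1 state.
Total: 1.

1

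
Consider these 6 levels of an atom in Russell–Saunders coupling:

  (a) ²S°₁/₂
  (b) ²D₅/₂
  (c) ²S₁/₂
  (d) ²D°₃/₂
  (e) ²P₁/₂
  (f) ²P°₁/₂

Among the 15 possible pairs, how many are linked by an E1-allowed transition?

5

(a)–(b): forbidden (ΔL, ΔJ).
(a)–(c): forbidden (ΔL).
(a)–(d): forbidden (parity, ΔL).
(a)–(e): allowed.
(a)–(f): forbidden (parity).
(b)–(c): forbidden (parity, ΔL, ΔJ).
(b)–(d): allowed.
(b)–(e): forbidden (parity, ΔJ).
(b)–(f): forbidden (ΔJ).
(c)–(d): forbidden (ΔL).
(c)–(e): forbidden (parity).
(c)–(f): allowed.
(d)–(e): allowed.
(d)–(f): forbidden (parity).
(e)–(f): allowed.
Allowed pairs: 5 of 15.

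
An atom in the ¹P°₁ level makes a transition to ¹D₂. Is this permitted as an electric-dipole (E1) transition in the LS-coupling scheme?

allowed

Parity must change: odd → even — satisfied.
ΔS = 0: S: 0 → 0 — satisfied.
ΔL = 0, ±1 (not L=0↔0): L: 1 → 2, ΔL = +1 — satisfied.
ΔJ = 0, ±1 (not J=0↔0): J: 1 → 2, ΔJ = +1 — satisfied.
All four E1 rules are satisfied.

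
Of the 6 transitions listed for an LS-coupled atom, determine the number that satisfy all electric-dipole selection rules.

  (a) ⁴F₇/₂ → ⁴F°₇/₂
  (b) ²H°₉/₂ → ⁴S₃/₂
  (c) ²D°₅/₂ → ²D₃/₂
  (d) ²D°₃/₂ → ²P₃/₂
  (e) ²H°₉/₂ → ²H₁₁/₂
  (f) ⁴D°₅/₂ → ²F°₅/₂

4

(a) allowed
(b) forbidden (ΔS, ΔL, ΔJ fail)
(c) allowed
(d) allowed
(e) allowed
(f) forbidden (parity, ΔS fail)
Total allowed: 4 of 6.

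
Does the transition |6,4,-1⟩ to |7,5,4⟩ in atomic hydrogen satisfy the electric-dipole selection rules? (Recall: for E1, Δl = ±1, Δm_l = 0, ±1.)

forbidden

Initial l = 4, final l = 5, so Δl = +1. E1 requires Δl = ±1: ok.
m_l: -1 → 4 (Δm_l = +5). |Δm_l| ≤ 1 fails.
The transition is electric-dipole forbidden.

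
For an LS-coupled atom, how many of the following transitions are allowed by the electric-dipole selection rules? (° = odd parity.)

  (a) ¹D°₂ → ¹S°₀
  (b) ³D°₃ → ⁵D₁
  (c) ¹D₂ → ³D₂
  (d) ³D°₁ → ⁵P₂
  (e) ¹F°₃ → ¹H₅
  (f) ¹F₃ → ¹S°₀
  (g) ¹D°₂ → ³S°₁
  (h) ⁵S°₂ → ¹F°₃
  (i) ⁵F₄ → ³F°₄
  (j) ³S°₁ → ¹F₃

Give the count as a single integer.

(a) forbidden (parity, ΔL, ΔJ fail)
(b) forbidden (ΔS, ΔJ fail)
(c) forbidden (parity, ΔS fail)
(d) forbidden (ΔS fails)
(e) forbidden (ΔL, ΔJ fail)
(f) forbidden (ΔL, ΔJ fail)
(g) forbidden (parity, ΔS, ΔL fail)
(h) forbidden (parity, ΔS, ΔL fail)
(i) forbidden (ΔS fails)
(j) forbidden (ΔS, ΔL, ΔJ fail)
Total allowed: 0 of 10.

0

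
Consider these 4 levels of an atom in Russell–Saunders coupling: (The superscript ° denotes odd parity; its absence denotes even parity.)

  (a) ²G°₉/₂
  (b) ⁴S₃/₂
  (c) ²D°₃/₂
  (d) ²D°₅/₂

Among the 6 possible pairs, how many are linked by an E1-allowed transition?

(a)–(b): forbidden (ΔS, ΔL, ΔJ).
(a)–(c): forbidden (parity, ΔL, ΔJ).
(a)–(d): forbidden (parity, ΔL, ΔJ).
(b)–(c): forbidden (ΔS, ΔL).
(b)–(d): forbidden (ΔS, ΔL).
(c)–(d): forbidden (parity).
Allowed pairs: 0 of 6.

0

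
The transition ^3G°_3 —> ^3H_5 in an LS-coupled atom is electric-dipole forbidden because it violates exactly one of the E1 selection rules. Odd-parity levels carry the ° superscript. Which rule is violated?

Reading off the term symbols: S 1→1, L 4→5, J 3→5, parity odd→even.
Parity must change: odd → even — ✓.
ΔS = 0: S: 1 → 1 — ✓.
ΔL = 0, ±1 (not L=0↔0): L: 4 → 5, ΔL = +1 — ✓.
ΔJ = 0, ±1 (not J=0↔0): J: 3 → 5, ΔJ = +2 — ✗.

the ΔJ = 0, ±1 rule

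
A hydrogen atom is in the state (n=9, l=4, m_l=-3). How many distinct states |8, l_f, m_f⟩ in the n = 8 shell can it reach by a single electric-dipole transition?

E1 requires Δl = ±1, so l_f ∈ {3, 5}; with 0 ≤ l_f ≤ n_f−1 = 7, the allowed l_f values are {3, 5}.
For l_f = 3: m_f ∈ {m_i−1, m_i, m_i+1} ∩ [−3, 3] = {-3, -2} → 2 states.
For l_f = 5: m_f ∈ {m_i−1, m_i, m_i+1} ∩ [−5, 5] = {-4, -3, -2} → 3 states.
Total: 5.

5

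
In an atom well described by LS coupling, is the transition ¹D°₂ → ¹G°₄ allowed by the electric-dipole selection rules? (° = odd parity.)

Initial level: S=0, L=2, J=2, parity odd. Final level: S=0, L=4, J=4, parity odd.
ΔJ = 0, ±1 (not J=0↔0): J: 2 → 4, ΔJ = +2 — fails.
ΔS = 0: S: 0 → 0 — ok.
ΔL = 0, ±1 (not L=0↔0): L: 2 → 4, ΔL = +2 — fails.
Parity must change: odd → odd — fails.
Rule(s) violated: parity, ΔL, ΔJ.

forbidden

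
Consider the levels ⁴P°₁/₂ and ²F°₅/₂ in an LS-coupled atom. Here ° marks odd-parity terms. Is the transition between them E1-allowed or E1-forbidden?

Parity must change: odd → odd — violated.
ΔS = 0: S: 3/2 → 1/2 — violated.
ΔL = 0, ±1 (not L=0↔0): L: 1 → 3, ΔL = +2 — violated.
ΔJ = 0, ±1 (not J=0↔0): J: 1/2 → 5/2, ΔJ = +2 — violated.
Rule(s) violated: parity, ΔS, ΔL, ΔJ.

forbidden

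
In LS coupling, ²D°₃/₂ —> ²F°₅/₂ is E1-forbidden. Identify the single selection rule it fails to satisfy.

parity

Parity must change: odd → odd — fails.
ΔS = 0: S: 1/2 → 1/2 — passes.
ΔL = 0, ±1 (not L=0↔0): L: 2 → 3, ΔL = +1 — passes.
ΔJ = 0, ±1 (not J=0↔0): J: 3/2 → 5/2, ΔJ = +1 — passes.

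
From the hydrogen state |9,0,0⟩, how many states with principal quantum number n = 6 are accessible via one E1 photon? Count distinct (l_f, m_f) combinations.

E1 requires Δl = ±1, so l_f ∈ {-1, 1}; with 0 ≤ l_f ≤ n_f−1 = 5, the allowed l_f values are {1}.
For l_f = 1: m_f ∈ {m_i−1, m_i, m_i+1} ∩ [−1, 1] = {-1, 0, 1} → 3 states.
Total: 3.

3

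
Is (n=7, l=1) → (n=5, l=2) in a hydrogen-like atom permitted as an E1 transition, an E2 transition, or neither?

Δl = 2 − 1 = +1; l_i + l_f = 3.
E1 (Δl = ±1): satisfied.
E2 (Δl = 0,±2, l_i+l_f ≥ 2): not satisfied.

E1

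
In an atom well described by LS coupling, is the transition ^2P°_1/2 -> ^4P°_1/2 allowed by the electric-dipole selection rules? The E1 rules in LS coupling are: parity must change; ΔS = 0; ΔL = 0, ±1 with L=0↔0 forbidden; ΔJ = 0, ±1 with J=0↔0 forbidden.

forbidden

Reading off the term symbols: S 1/2→3/2, L 1→1, J 1/2→1/2, parity odd→odd.
Parity must change: odd → odd — fails.
ΔS = 0: S: 1/2 → 3/2 — fails.
ΔL = 0, ±1 (not L=0↔0): L: 1 → 1, ΔL = +0 — passes.
ΔJ = 0, ±1 (not J=0↔0): J: 1/2 → 1/2, ΔJ = +0 — passes.
Rule(s) violated: parity, ΔS.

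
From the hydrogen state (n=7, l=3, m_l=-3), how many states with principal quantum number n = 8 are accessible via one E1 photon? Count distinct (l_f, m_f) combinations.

E1 requires Δl = ±1, so l_f ∈ {2, 4}; with 0 ≤ l_f ≤ n_f−1 = 7, the allowed l_f values are {2, 4}.
For l_f = 2: m_f ∈ {m_i−1, m_i, m_i+1} ∩ [−2, 2] = {-2} → 1 state.
For l_f = 4: m_f ∈ {m_i−1, m_i, m_i+1} ∩ [−4, 4] = {-4, -3, -2} → 3 states.
Total: 4.

4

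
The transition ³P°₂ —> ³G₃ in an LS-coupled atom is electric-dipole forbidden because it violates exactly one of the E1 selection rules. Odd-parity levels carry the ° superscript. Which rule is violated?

Initial level: S=1, L=1, J=2, parity odd. Final level: S=1, L=4, J=3, parity even.
ΔS = 0: S: 1 → 1 — ✓.
ΔJ = 0, ±1 (not J=0↔0): J: 2 → 3, ΔJ = +1 — ✓.
Parity must change: odd → even — ✓.
ΔL = 0, ±1 (not L=0↔0): L: 1 → 4, ΔL = +3 — ✗.

the ΔL = 0, ±1 rule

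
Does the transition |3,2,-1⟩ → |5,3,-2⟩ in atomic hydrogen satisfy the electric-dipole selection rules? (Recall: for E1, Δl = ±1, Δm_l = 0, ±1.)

allowed

Initial l = 2, final l = 3, so Δl = +1. E1 requires Δl = ±1: passes.
Δm_l = -2 − (-1) = -1. E1 requires Δm_l = 0, ±1: passes.
All E1 selection rules are satisfied.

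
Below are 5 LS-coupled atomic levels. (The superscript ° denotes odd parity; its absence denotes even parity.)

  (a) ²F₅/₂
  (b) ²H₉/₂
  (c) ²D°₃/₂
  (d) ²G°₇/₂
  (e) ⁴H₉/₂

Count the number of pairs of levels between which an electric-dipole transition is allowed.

3

(a)–(b): forbidden (parity, ΔL, ΔJ).
(a)–(c): allowed.
(a)–(d): allowed.
(a)–(e): forbidden (parity, ΔS, ΔL, ΔJ).
(b)–(c): forbidden (ΔL, ΔJ).
(b)–(d): allowed.
(b)–(e): forbidden (parity, ΔS).
(c)–(d): forbidden (parity, ΔL, ΔJ).
(c)–(e): forbidden (ΔS, ΔL, ΔJ).
(d)–(e): forbidden (ΔS).
Allowed pairs: 3 of 10.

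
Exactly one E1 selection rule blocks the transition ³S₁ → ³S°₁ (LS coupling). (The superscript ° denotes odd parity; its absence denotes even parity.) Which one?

Parity must change: even → odd — ✓.
ΔS = 0: S: 1 → 1 — ✓.
ΔJ = 0, ±1 (not J=0↔0): J: 1 → 1, ΔJ = +0 — ✓.
ΔL = 0, ±1 (not L=0↔0): L: 0 → 0, ΔL = +0 — ✗.

the L=0 ↔ L=0 exclusion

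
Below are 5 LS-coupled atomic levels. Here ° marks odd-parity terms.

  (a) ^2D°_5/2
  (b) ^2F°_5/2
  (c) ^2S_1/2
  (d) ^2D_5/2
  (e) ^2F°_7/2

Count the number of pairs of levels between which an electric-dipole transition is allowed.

(a)–(b): forbidden (parity).
(a)–(c): forbidden (ΔL, ΔJ).
(a)–(d): allowed.
(a)–(e): forbidden (parity).
(b)–(c): forbidden (ΔL, ΔJ).
(b)–(d): allowed.
(b)–(e): forbidden (parity).
(c)–(d): forbidden (parity, ΔL, ΔJ).
(c)–(e): forbidden (ΔL, ΔJ).
(d)–(e): allowed.
Allowed pairs: 3 of 10.

3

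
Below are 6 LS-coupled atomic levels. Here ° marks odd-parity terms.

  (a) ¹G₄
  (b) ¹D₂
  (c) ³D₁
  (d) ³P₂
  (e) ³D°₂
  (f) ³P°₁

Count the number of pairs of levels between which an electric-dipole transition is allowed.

(a)–(b): forbidden (parity, ΔL, ΔJ).
(a)–(c): forbidden (parity, ΔS, ΔL, ΔJ).
(a)–(d): forbidden (parity, ΔS, ΔL, ΔJ).
(a)–(e): forbidden (ΔS, ΔL, ΔJ).
(a)–(f): forbidden (ΔS, ΔL, ΔJ).
(b)–(c): forbidden (parity, ΔS).
(b)–(d): forbidden (parity, ΔS).
(b)–(e): forbidden (ΔS).
(b)–(f): forbidden (ΔS).
(c)–(d): forbidden (parity).
(c)–(e): allowed.
(c)–(f): allowed.
(d)–(e): allowed.
(d)–(f): allowed.
(e)–(f): forbidden (parity).
Allowed pairs: 4 of 15.

4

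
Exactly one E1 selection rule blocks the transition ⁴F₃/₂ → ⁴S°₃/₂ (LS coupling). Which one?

Reading off the term symbols: S 3/2→3/2, L 3→0, J 3/2→3/2, parity even→odd.
Parity must change: even → odd — passes.
ΔS = 0: S: 3/2 → 3/2 — passes.
ΔL = 0, ±1 (not L=0↔0): L: 3 → 0, ΔL = -3 — fails.
ΔJ = 0, ±1 (not J=0↔0): J: 3/2 → 3/2, ΔJ = +0 — passes.

the ΔL = 0, ±1 rule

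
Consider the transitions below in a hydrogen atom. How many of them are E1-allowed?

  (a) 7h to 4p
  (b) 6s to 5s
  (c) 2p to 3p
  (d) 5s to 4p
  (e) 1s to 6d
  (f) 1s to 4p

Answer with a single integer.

2

(a) forbidden — Δl = -4 (E1 requires Δl = ±1)
(b) forbidden — Δl = +0 (E1 requires Δl = ±1)
(c) forbidden — Δl = +0 (E1 requires Δl = ±1)
(d) allowed
(e) forbidden — Δl = +2 (E1 requires Δl = ±1)
(f) allowed
Total allowed: 2 of 6.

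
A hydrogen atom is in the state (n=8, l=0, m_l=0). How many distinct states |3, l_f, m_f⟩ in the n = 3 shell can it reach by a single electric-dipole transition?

3

E1 requires Δl = ±1, so l_f ∈ {-1, 1}; with 0 ≤ l_f ≤ n_f−1 = 2, the allowed l_f values are {1}.
For l_f = 1: m_f ∈ {m_i−1, m_i, m_i+1} ∩ [−1, 1] = {-1, 0, 1} → 3 states.
Total: 3.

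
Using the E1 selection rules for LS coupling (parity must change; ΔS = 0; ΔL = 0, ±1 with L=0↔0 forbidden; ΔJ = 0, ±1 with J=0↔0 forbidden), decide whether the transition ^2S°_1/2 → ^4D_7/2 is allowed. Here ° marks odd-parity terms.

Parity must change: odd → even — ok.
ΔS = 0: S: 1/2 → 3/2 — fails.
ΔL = 0, ±1 (not L=0↔0): L: 0 → 2, ΔL = +2 — fails.
ΔJ = 0, ±1 (not J=0↔0): J: 1/2 → 7/2, ΔJ = +3 — fails.
Rule(s) violated: ΔS, ΔL, ΔJ.

forbidden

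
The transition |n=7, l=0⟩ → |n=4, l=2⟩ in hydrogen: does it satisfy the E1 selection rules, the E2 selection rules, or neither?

E2

Δl = 2 − 0 = +2; l_i + l_f = 2.
E1 (Δl = ±1): not satisfied.
E2 (Δl = 0,±2, l_i+l_f ≥ 2): satisfied.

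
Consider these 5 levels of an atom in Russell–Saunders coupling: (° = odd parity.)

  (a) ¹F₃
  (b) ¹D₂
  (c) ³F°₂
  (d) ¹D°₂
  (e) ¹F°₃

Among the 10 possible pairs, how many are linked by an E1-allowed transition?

4

(a)–(b): forbidden (parity).
(a)–(c): forbidden (ΔS).
(a)–(d): allowed.
(a)–(e): allowed.
(b)–(c): forbidden (ΔS).
(b)–(d): allowed.
(b)–(e): allowed.
(c)–(d): forbidden (parity, ΔS).
(c)–(e): forbidden (parity, ΔS).
(d)–(e): forbidden (parity).
Allowed pairs: 4 of 10.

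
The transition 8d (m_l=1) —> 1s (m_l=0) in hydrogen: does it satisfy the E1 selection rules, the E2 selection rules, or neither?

E2

Δl = 0 − 2 = -2; l_i + l_f = 2.
Δm_l = -1.
E1 (Δl = ±1, |Δm_l| ≤ 1): not satisfied.
E2 (Δl = 0,±2, l_i+l_f ≥ 2, |Δm_l| ≤ 2): satisfied.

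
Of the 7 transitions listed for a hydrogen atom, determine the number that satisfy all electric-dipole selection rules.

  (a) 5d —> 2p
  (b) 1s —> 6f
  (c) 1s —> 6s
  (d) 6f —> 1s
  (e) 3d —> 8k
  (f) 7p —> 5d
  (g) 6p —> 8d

(a) allowed
(b) forbidden — Δl = +3 (E1 requires Δl = ±1)
(c) forbidden — Δl = +0 (E1 requires Δl = ±1)
(d) forbidden — Δl = -3 (E1 requires Δl = ±1)
(e) forbidden — Δl = +5 (E1 requires Δl = ±1)
(f) allowed
(g) allowed
Total allowed: 3 of 7.

3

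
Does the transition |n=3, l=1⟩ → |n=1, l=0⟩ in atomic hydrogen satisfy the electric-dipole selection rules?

allowed

Initial l = 1, final l = 0, so Δl = -1. E1 requires Δl = ±1: satisfied.
All E1 selection rules are satisfied.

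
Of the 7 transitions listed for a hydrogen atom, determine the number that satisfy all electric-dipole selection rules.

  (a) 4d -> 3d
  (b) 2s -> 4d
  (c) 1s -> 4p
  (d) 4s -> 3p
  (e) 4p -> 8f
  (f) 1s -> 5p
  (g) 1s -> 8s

(a) forbidden — Δl = +0 (E1 requires Δl = ±1)
(b) forbidden — Δl = +2 (E1 requires Δl = ±1)
(c) allowed
(d) allowed
(e) forbidden — Δl = +2 (E1 requires Δl = ±1)
(f) allowed
(g) forbidden — Δl = +0 (E1 requires Δl = ±1)
Total allowed: 3 of 7.

3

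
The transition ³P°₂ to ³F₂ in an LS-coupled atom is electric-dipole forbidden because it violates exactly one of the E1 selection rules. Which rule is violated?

the ΔL = 0, ±1 rule

Reading off the term symbols: S 1→1, L 1→3, J 2→2, parity odd→even.
ΔL = 0, ±1 (not L=0↔0): L: 1 → 3, ΔL = +2 — violated.
ΔS = 0: S: 1 → 1 — satisfied.
ΔJ = 0, ±1 (not J=0↔0): J: 2 → 2, ΔJ = +0 — satisfied.
Parity must change: odd → even — satisfied.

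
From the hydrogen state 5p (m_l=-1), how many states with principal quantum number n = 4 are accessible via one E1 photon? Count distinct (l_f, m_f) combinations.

E1 requires Δl = ±1, so l_f ∈ {0, 2}; with 0 ≤ l_f ≤ n_f−1 = 3, the allowed l_f values are {0, 2}.
For l_f = 0: m_f ∈ {m_i−1, m_i, m_i+1} ∩ [−0, 0] = {0} → 1 state.
For l_f = 2: m_f ∈ {m_i−1, m_i, m_i+1} ∩ [−2, 2] = {-2, -1, 0} → 3 states.
Total: 4.

4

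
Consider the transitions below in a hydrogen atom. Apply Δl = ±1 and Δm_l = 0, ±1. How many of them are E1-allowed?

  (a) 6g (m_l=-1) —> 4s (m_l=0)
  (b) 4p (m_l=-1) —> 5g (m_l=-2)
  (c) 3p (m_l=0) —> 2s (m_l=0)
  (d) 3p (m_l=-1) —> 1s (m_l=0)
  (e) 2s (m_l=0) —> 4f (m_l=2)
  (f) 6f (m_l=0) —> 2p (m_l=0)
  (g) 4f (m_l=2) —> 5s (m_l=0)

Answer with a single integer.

2

(a) forbidden — Δl = -4 (E1 requires Δl = ±1)
(b) forbidden — Δl = +3 (E1 requires Δl = ±1)
(c) allowed
(d) allowed
(e) forbidden — Δl = +3 (E1 requires Δl = ±1); Δm_l = +2 (E1 requires Δm_l = 0, ±1)
(f) forbidden — Δl = -2 (E1 requires Δl = ±1)
(g) forbidden — Δl = -3 (E1 requires Δl = ±1); Δm_l = -2 (E1 requires Δm_l = 0, ±1)
Total allowed: 2 of 7.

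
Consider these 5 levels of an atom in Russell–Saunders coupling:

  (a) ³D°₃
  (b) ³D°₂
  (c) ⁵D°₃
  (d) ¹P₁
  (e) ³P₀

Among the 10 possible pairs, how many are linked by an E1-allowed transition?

0

(a)–(b): forbidden (parity).
(a)–(c): forbidden (parity, ΔS).
(a)–(d): forbidden (ΔS, ΔJ).
(a)–(e): forbidden (ΔJ).
(b)–(c): forbidden (parity, ΔS).
(b)–(d): forbidden (ΔS).
(b)–(e): forbidden (ΔJ).
(c)–(d): forbidden (ΔS, ΔJ).
(c)–(e): forbidden (ΔS, ΔJ).
(d)–(e): forbidden (parity, ΔS).
Allowed pairs: 0 of 10.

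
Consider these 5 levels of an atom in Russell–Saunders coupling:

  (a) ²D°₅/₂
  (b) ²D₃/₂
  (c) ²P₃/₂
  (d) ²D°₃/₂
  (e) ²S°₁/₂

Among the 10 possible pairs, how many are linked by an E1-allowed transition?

5

(a)–(b): allowed.
(a)–(c): allowed.
(a)–(d): forbidden (parity).
(a)–(e): forbidden (parity, ΔL, ΔJ).
(b)–(c): forbidden (parity).
(b)–(d): allowed.
(b)–(e): forbidden (ΔL).
(c)–(d): allowed.
(c)–(e): allowed.
(d)–(e): forbidden (parity, ΔL).
Allowed pairs: 5 of 10.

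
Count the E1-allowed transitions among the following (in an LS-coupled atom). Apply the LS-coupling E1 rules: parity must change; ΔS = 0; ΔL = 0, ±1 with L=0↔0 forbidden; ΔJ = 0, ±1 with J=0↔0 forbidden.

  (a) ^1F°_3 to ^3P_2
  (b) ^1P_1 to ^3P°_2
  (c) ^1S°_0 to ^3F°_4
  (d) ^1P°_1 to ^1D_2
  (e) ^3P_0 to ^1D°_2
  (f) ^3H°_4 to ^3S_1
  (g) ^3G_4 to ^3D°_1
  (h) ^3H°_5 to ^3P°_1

(a) forbidden (ΔS, ΔL fail)
(b) forbidden (ΔS fails)
(c) forbidden (parity, ΔS, ΔL, ΔJ fail)
(d) allowed
(e) forbidden (ΔS, ΔJ fail)
(f) forbidden (ΔL, ΔJ fail)
(g) forbidden (ΔL, ΔJ fail)
(h) forbidden (parity, ΔL, ΔJ fail)
Total allowed: 1 of 8.

1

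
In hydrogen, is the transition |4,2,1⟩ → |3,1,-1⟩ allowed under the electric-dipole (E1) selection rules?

Initial l = 2, final l = 1, so Δl = -1. E1 requires Δl = ±1: ok.
m_l: 1 → -1 (Δm_l = -2). |Δm_l| ≤ 1 fails.
The transition is electric-dipole forbidden.

forbidden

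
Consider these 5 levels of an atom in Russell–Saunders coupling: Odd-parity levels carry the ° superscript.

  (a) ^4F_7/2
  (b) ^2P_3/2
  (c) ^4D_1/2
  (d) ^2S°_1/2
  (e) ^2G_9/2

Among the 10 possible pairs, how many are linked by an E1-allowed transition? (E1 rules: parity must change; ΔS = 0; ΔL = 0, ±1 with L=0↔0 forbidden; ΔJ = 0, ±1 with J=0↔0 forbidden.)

(a)–(b): forbidden (parity, ΔS, ΔL, ΔJ).
(a)–(c): forbidden (parity, ΔJ).
(a)–(d): forbidden (ΔS, ΔL, ΔJ).
(a)–(e): forbidden (parity, ΔS).
(b)–(c): forbidden (parity, ΔS).
(b)–(d): allowed.
(b)–(e): forbidden (parity, ΔL, ΔJ).
(c)–(d): forbidden (ΔS, ΔL).
(c)–(e): forbidden (parity, ΔS, ΔL, ΔJ).
(d)–(e): forbidden (ΔL, ΔJ).
Allowed pairs: 1 of 10.

1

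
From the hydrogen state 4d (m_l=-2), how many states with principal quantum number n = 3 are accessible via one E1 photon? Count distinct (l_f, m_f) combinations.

E1 requires Δl = ±1, so l_f ∈ {1, 3}; with 0 ≤ l_f ≤ n_f−1 = 2, the allowed l_f values are {1}.
For l_f = 1: m_f ∈ {m_i−1, m_i, m_i+1} ∩ [−1, 1] = {-1} → 1 state.
Total: 1.

1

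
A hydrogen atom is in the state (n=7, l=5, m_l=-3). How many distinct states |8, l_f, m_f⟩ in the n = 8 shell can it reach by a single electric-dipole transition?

E1 requires Δl = ±1, so l_f ∈ {4, 6}; with 0 ≤ l_f ≤ n_f−1 = 7, the allowed l_f values are {4, 6}.
For l_f = 4: m_f ∈ {m_i−1, m_i, m_i+1} ∩ [−4, 4] = {-4, -3, -2} → 3 states.
For l_f = 6: m_f ∈ {m_i−1, m_i, m_i+1} ∩ [−6, 6] = {-4, -3, -2} → 3 states.
Total: 6.

6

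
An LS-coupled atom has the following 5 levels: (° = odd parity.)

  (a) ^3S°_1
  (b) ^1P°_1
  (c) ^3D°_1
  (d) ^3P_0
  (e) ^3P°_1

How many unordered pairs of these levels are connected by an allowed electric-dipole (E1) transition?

3

(a)–(b): forbidden (parity, ΔS).
(a)–(c): forbidden (parity, ΔL).
(a)–(d): allowed.
(a)–(e): forbidden (parity).
(b)–(c): forbidden (parity, ΔS).
(b)–(d): forbidden (ΔS).
(b)–(e): forbidden (parity, ΔS).
(c)–(d): allowed.
(c)–(e): forbidden (parity).
(d)–(e): allowed.
Allowed pairs: 3 of 10.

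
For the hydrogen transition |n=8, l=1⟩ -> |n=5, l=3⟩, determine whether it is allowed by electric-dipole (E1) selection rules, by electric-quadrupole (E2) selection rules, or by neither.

Δl = 3 − 1 = +2; l_i + l_f = 4.
E1 (Δl = ±1): not satisfied.
E2 (Δl = 0,±2, l_i+l_f ≥ 2): satisfied.

E2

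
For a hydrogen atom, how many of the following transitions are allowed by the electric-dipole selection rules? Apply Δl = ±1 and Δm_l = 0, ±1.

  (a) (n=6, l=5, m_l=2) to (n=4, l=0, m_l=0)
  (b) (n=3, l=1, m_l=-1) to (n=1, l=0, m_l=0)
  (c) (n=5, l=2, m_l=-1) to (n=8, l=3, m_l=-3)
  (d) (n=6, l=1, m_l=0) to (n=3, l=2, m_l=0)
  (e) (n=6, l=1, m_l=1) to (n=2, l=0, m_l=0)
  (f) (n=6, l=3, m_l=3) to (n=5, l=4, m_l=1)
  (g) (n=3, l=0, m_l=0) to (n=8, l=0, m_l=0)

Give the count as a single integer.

(a) forbidden — Δl = -5 (E1 requires Δl = ±1); Δm_l = -2 (E1 requires Δm_l = 0, ±1)
(b) allowed
(c) forbidden — Δm_l = -2 (E1 requires Δm_l = 0, ±1)
(d) allowed
(e) allowed
(f) forbidden — Δm_l = -2 (E1 requires Δm_l = 0, ±1)
(g) forbidden — Δl = +0 (E1 requires Δl = ±1)
Total allowed: 3 of 7.

3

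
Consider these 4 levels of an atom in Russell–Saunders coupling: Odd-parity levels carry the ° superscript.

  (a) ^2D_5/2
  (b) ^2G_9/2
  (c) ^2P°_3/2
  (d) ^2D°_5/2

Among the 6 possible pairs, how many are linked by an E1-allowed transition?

(a)–(b): forbidden (parity, ΔL, ΔJ).
(a)–(c): allowed.
(a)–(d): allowed.
(b)–(c): forbidden (ΔL, ΔJ).
(b)–(d): forbidden (ΔL, ΔJ).
(c)–(d): forbidden (parity).
Allowed pairs: 2 of 6.

2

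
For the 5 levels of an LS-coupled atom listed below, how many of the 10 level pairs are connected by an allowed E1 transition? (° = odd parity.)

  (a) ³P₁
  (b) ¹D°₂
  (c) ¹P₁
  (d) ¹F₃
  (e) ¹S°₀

3

(a)–(b): forbidden (ΔS).
(a)–(c): forbidden (parity, ΔS).
(a)–(d): forbidden (parity, ΔS, ΔL, ΔJ).
(a)–(e): forbidden (ΔS).
(b)–(c): allowed.
(b)–(d): allowed.
(b)–(e): forbidden (parity, ΔL, ΔJ).
(c)–(d): forbidden (parity, ΔL, ΔJ).
(c)–(e): allowed.
(d)–(e): forbidden (ΔL, ΔJ).
Allowed pairs: 3 of 10.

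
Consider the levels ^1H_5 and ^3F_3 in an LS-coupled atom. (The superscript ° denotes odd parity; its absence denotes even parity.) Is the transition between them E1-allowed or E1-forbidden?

ΔJ = 0, ±1 (not J=0↔0): J: 5 → 3, ΔJ = -2 — fails.
ΔL = 0, ±1 (not L=0↔0): L: 5 → 3, ΔL = -2 — fails.
ΔS = 0: S: 0 → 1 — fails.
Parity must change: even → even — fails.
Rule(s) violated: parity, ΔS, ΔL, ΔJ.

forbidden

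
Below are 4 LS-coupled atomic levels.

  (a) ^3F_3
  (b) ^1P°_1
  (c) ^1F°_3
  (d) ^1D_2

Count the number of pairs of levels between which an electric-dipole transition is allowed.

(a)–(b): forbidden (ΔS, ΔL, ΔJ).
(a)–(c): forbidden (ΔS).
(a)–(d): forbidden (parity, ΔS).
(b)–(c): forbidden (parity, ΔL, ΔJ).
(b)–(d): allowed.
(c)–(d): allowed.
Allowed pairs: 2 of 6.

2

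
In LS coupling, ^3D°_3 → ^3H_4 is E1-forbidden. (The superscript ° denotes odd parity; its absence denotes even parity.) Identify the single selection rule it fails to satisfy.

the ΔL = 0, ±1 rule

Initial level: S=1, L=2, J=3, parity odd. Final level: S=1, L=5, J=4, parity even.
Parity must change: odd → even — ok.
ΔS = 0: S: 1 → 1 — ok.
ΔL = 0, ±1 (not L=0↔0): L: 2 → 5, ΔL = +3 — fails.
ΔJ = 0, ±1 (not J=0↔0): J: 3 → 4, ΔJ = +1 — ok.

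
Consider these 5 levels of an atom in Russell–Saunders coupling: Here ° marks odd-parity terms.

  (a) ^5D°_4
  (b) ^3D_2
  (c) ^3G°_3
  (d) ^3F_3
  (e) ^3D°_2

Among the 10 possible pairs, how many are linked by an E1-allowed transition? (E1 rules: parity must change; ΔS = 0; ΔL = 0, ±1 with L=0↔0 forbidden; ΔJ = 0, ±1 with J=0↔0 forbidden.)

3

(a)–(b): forbidden (ΔS, ΔJ).
(a)–(c): forbidden (parity, ΔS, ΔL).
(a)–(d): forbidden (ΔS).
(a)–(e): forbidden (parity, ΔS, ΔJ).
(b)–(c): forbidden (ΔL).
(b)–(d): forbidden (parity).
(b)–(e): allowed.
(c)–(d): allowed.
(c)–(e): forbidden (parity, ΔL).
(d)–(e): allowed.
Allowed pairs: 3 of 10.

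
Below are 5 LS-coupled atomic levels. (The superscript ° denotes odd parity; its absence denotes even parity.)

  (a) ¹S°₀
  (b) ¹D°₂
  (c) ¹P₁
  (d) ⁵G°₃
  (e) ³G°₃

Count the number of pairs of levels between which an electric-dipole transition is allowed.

2

(a)–(b): forbidden (parity, ΔL, ΔJ).
(a)–(c): allowed.
(a)–(d): forbidden (parity, ΔS, ΔL, ΔJ).
(a)–(e): forbidden (parity, ΔS, ΔL, ΔJ).
(b)–(c): allowed.
(b)–(d): forbidden (parity, ΔS, ΔL).
(b)–(e): forbidden (parity, ΔS, ΔL).
(c)–(d): forbidden (ΔS, ΔL, ΔJ).
(c)–(e): forbidden (ΔS, ΔL, ΔJ).
(d)–(e): forbidden (parity, ΔS).
Allowed pairs: 2 of 10.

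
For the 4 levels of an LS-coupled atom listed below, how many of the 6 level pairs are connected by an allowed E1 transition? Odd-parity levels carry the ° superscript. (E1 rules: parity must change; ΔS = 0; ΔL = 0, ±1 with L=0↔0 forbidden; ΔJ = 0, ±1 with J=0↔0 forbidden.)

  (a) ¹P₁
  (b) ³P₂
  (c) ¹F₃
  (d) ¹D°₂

2

(a)–(b): forbidden (parity, ΔS).
(a)–(c): forbidden (parity, ΔL, ΔJ).
(a)–(d): allowed.
(b)–(c): forbidden (parity, ΔS, ΔL).
(b)–(d): forbidden (ΔS).
(c)–(d): allowed.
Allowed pairs: 2 of 6.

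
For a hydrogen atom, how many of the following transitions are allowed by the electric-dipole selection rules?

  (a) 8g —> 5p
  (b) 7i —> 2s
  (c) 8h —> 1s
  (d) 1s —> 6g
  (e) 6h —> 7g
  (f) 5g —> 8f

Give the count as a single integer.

(a) forbidden — Δl = -3 (E1 requires Δl = ±1)
(b) forbidden — Δl = -6 (E1 requires Δl = ±1)
(c) forbidden — Δl = -5 (E1 requires Δl = ±1)
(d) forbidden — Δl = +4 (E1 requires Δl = ±1)
(e) allowed
(f) allowed
Total allowed: 2 of 6.

2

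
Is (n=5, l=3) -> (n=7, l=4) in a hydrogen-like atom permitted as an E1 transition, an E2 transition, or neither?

E1

Δl = 4 − 3 = +1; l_i + l_f = 7.
E1 (Δl = ±1): satisfied.
E2 (Δl = 0,±2, l_i+l_f ≥ 2): not satisfied.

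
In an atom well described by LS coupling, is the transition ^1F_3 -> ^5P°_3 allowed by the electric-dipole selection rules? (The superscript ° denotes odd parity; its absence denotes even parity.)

Initial level: S=0, L=3, J=3, parity even. Final level: S=2, L=1, J=3, parity odd.
Parity must change: even → odd — ✓.
ΔS = 0: S: 0 → 2 — ✗.
ΔL = 0, ±1 (not L=0↔0): L: 3 → 1, ΔL = -2 — ✗.
ΔJ = 0, ±1 (not J=0↔0): J: 3 → 3, ΔJ = +0 — ✓.
Rule(s) violated: ΔS, ΔL.

forbidden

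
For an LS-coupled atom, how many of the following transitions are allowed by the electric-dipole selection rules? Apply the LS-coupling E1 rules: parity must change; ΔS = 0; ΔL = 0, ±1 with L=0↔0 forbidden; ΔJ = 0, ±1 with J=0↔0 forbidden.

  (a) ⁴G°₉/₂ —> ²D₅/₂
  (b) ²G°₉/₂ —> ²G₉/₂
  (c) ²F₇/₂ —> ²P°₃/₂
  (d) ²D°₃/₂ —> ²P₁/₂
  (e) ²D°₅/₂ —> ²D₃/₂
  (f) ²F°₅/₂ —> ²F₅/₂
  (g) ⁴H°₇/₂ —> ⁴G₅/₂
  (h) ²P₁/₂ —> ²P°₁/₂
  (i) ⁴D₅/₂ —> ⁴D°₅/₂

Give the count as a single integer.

(a) forbidden (ΔS, ΔL, ΔJ fail)
(b) allowed
(c) forbidden (ΔL, ΔJ fail)
(d) allowed
(e) allowed
(f) allowed
(g) allowed
(h) allowed
(i) allowed
Total allowed: 7 of 9.

7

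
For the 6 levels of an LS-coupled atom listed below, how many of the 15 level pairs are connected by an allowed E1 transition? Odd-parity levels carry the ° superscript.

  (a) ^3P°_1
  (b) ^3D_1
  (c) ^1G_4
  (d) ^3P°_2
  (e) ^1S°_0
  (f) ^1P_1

(a)–(b): allowed.
(a)–(c): forbidden (ΔS, ΔL, ΔJ).
(a)–(d): forbidden (parity).
(a)–(e): forbidden (parity, ΔS).
(a)–(f): forbidden (ΔS).
(b)–(c): forbidden (parity, ΔS, ΔL, ΔJ).
(b)–(d): allowed.
(b)–(e): forbidden (ΔS, ΔL).
(b)–(f): forbidden (parity, ΔS).
(c)–(d): forbidden (ΔS, ΔL, ΔJ).
(c)–(e): forbidden (ΔL, ΔJ).
(c)–(f): forbidden (parity, ΔL, ΔJ).
(d)–(e): forbidden (parity, ΔS, ΔJ).
(d)–(f): forbidden (ΔS).
(e)–(f): allowed.
Allowed pairs: 3 of 15.

3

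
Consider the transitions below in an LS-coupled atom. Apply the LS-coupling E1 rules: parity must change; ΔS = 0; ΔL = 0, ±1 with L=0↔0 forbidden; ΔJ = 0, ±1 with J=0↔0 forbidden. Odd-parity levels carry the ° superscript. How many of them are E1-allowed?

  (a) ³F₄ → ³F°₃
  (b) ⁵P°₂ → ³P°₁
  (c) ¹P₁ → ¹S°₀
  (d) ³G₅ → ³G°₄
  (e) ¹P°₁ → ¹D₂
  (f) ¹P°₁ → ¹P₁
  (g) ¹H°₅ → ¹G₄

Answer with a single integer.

(a) allowed
(b) forbidden (parity, ΔS fail)
(c) allowed
(d) allowed
(e) allowed
(f) allowed
(g) allowed
Total allowed: 6 of 7.

6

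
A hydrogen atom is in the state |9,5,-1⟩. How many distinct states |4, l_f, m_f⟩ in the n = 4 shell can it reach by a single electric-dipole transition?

E1 requires l_f ∈ {4, 6}, but neither lies in [0, 3], so no final state is reachable.
Total: 0.

0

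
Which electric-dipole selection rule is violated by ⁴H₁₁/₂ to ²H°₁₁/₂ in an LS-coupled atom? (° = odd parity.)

Parity must change: even → odd — passes.
ΔS = 0: S: 3/2 → 1/2 — fails.
ΔL = 0, ±1 (not L=0↔0): L: 5 → 5, ΔL = +0 — passes.
ΔJ = 0, ±1 (not J=0↔0): J: 11/2 → 11/2, ΔJ = +0 — passes.

the ΔS = 0 rule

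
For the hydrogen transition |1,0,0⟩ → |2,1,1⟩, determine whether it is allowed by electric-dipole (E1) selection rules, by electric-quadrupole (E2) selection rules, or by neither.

E1

Δl = 1 − 0 = +1; l_i + l_f = 1.
Δm_l = +1.
E1 (Δl = ±1, |Δm_l| ≤ 1): satisfied.
E2 (Δl = 0,±2, l_i+l_f ≥ 2, |Δm_l| ≤ 2): not satisfied.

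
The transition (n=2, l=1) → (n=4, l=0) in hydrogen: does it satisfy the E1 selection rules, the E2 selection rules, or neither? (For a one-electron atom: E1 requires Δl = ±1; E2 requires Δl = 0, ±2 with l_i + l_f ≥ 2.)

Δl = 0 − 1 = -1; l_i + l_f = 1.
E1 (Δl = ±1): satisfied.
E2 (Δl = 0,±2, l_i+l_f ≥ 2): not satisfied.

E1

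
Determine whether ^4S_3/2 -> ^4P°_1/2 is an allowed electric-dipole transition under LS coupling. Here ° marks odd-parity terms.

allowed

Parity must change: even → odd — satisfied.
ΔS = 0: S: 3/2 → 3/2 — satisfied.
ΔL = 0, ±1 (not L=0↔0): L: 0 → 1, ΔL = +1 — satisfied.
ΔJ = 0, ±1 (not J=0↔0): J: 3/2 → 1/2, ΔJ = -1 — satisfied.
All four E1 rules are satisfied.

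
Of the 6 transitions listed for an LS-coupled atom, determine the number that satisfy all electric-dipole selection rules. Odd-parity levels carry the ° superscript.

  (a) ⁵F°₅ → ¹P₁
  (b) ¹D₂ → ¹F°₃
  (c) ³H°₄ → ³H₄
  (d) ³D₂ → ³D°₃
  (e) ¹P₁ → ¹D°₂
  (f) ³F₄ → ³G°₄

5

(a) forbidden (ΔS, ΔL, ΔJ fail)
(b) allowed
(c) allowed
(d) allowed
(e) allowed
(f) allowed
Total allowed: 5 of 6.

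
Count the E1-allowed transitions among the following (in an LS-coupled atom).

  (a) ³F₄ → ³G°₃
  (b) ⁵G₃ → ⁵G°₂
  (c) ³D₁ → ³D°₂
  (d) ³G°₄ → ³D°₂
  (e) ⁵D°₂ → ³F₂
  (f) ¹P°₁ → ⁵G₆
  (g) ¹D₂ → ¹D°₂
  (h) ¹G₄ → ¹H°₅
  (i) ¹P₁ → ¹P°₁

(a) allowed
(b) allowed
(c) allowed
(d) forbidden (parity, ΔL, ΔJ fail)
(e) forbidden (ΔS fails)
(f) forbidden (ΔS, ΔL, ΔJ fail)
(g) allowed
(h) allowed
(i) allowed
Total allowed: 6 of 9.

6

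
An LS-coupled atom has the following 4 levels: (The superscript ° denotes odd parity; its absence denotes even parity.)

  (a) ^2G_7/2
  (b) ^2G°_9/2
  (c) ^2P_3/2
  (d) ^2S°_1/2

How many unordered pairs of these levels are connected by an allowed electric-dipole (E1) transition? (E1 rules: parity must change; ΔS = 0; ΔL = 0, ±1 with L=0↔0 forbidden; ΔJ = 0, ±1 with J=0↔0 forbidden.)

2

(a)–(b): allowed.
(a)–(c): forbidden (parity, ΔL, ΔJ).
(a)–(d): forbidden (ΔL, ΔJ).
(b)–(c): forbidden (ΔL, ΔJ).
(b)–(d): forbidden (parity, ΔL, ΔJ).
(c)–(d): allowed.
Allowed pairs: 2 of 6.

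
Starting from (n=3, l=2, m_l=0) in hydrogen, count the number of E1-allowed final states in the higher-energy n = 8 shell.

E1 requires Δl = ±1, so l_f ∈ {1, 3}; with 0 ≤ l_f ≤ n_f−1 = 7, the allowed l_f values are {1, 3}.
For l_f = 1: m_f ∈ {m_i−1, m_i, m_i+1} ∩ [−1, 1] = {-1, 0, 1} → 3 states.
For l_f = 3: m_f ∈ {m_i−1, m_i, m_i+1} ∩ [−3, 3] = {-1, 0, 1} → 3 states.
Total: 6.

6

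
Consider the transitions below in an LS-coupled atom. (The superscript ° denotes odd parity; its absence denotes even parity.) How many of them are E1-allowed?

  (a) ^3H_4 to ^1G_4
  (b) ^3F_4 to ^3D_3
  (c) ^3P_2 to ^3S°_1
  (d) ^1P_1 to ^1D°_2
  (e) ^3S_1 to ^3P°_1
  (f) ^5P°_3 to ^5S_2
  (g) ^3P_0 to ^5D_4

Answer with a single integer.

(a) forbidden (parity, ΔS fail)
(b) forbidden (parity fails)
(c) allowed
(d) allowed
(e) allowed
(f) allowed
(g) forbidden (parity, ΔS, ΔJ fail)
Total allowed: 4 of 7.

4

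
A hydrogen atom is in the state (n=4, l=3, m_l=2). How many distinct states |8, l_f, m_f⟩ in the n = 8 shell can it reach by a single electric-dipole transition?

E1 requires Δl = ±1, so l_f ∈ {2, 4}; with 0 ≤ l_f ≤ n_f−1 = 7, the allowed l_f values are {2, 4}.
For l_f = 2: m_f ∈ {m_i−1, m_i, m_i+1} ∩ [−2, 2] = {1, 2} → 2 states.
For l_f = 4: m_f ∈ {m_i−1, m_i, m_i+1} ∩ [−4, 4] = {1, 2, 3} → 3 states.
Total: 5.

5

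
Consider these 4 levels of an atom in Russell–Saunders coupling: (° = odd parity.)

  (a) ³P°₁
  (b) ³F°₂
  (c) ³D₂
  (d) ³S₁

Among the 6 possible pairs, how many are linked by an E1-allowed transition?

3

(a)–(b): forbidden (parity, ΔL).
(a)–(c): allowed.
(a)–(d): allowed.
(b)–(c): allowed.
(b)–(d): forbidden (ΔL).
(c)–(d): forbidden (parity, ΔL).
Allowed pairs: 3 of 6.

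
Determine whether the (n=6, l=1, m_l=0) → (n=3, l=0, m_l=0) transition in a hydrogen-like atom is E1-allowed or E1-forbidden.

Initial l = 1, final l = 0, so Δl = -1. E1 requires Δl = ±1: ✓.
Δm_l = 0 − (0) = +0. E1 requires Δm_l = 0, ±1: ✓.
All E1 selection rules are satisfied.

allowed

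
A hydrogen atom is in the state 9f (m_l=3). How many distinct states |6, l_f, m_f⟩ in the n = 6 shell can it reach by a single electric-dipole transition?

E1 requires Δl = ±1, so l_f ∈ {2, 4}; with 0 ≤ l_f ≤ n_f−1 = 5, the allowed l_f values are {2, 4}.
For l_f = 2: m_f ∈ {m_i−1, m_i, m_i+1} ∩ [−2, 2] = {2} → 1 state.
For l_f = 4: m_f ∈ {m_i−1, m_i, m_i+1} ∩ [−4, 4] = {2, 3, 4} → 3 states.
Total: 4.

4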